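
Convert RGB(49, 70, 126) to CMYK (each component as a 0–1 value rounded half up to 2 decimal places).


R'=49/255≈0.1922, G'=70/255≈0.2745, B'=126/255≈0.4941
K = 1 - max(R',G',B') = 1 - 126/255 = 129/255 = 0.50588… → 0.51
(1-R'-K)/(1-K) simplifies to (max-R)/max with max = 126:
C = (126-49)/126 = 77/126 = 0.61111… → 0.61
M = (126-70)/126 = 56/126 = 0.44444… → 0.44
Y = (126-126)/126 = 0/126 = 0 → 0.00
= CMYK(0.61, 0.44, 0.00, 0.51)


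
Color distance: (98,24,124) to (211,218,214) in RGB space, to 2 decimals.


d = √[(R₁-R₂)² + (G₁-G₂)² + (B₁-B₂)²]
d = √[(98-211)² + (24-218)² + (124-214)²]
d = √[12769 + 37636 + 8100]
d = √58505
d ≈ 241.88


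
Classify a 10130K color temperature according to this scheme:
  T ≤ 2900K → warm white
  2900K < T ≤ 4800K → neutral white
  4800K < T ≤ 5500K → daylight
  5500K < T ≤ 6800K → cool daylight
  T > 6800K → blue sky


Temperature: 10130K
10130K > 6800K → blue sky
Classification: blue sky


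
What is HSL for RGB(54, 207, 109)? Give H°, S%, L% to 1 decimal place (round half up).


Normalize: R'=54/255≈0.2118, G'=207/255≈0.8118, B'=109/255≈0.4275
Max=207/255, Min=54/255, Δ=Max-Min=153/255
L = (Max+Min)/2 = (207+54)/510 = 261/510 = 0.51176… → L = 51.2%
L > 0.5 → S = Δ/(2-Max-Min) = 153/(510-207-54) = 153/249 = 0.61445… → S = 61.4%
(the 1/255 factors cancel in S and H, so raw channel differences can be used)
Max is G' → H = 60 × ((B-R)/Δ + 2) = 60 × ((109-54)/153 + 2)
  55/153 + 2 = 0.3594… + 2 = 2.3594…
  H = 60 × 2.3594… = 141.568…° → H = 141.6°
= HSL(141.6°, 61.4%, 51.2%)


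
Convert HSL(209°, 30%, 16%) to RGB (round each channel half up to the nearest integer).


H=209°, S=0.30, L=0.16
C = (1-|2L-1|)×S = (1-|-0.68|)×0.30 = 0.096
H' = H/60 = 209/60 ≈ 3.4833; X = C×(1-|H' mod 2 - 1|) = 0.0496
m = L - C/2 = 0.16 - 0.048 = 0.112
Sector ⌊H'⌋ = 3 → (R',G',B') = (0.0, 0.0496, 0.096)
RGB = ((R'+m)×255, (G'+m)×255, (B'+m)×255) = (28.56, 41.208, 53.04)
Round half up → RGB(29, 41, 53)


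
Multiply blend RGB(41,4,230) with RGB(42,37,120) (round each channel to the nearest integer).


Multiply: C = A×B/255, rounded to nearest integer
R: 41×42/255 = 1722/255 ≈ 6.753 → 7
G: 4×37/255 = 148/255 ≈ 0.580 → 1
B: 230×120/255 = 27600/255 ≈ 108.235 → 108
= RGB(7, 1, 108)


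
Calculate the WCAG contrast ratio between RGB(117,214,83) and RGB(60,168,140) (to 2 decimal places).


Linearize each sRGB channel c=v/255: c/12.92 if c ≤ 0.04045 else ((c+0.055)/1.055)^2.4
L = 0.2126×R_lin + 0.7152×G_lin + 0.0722×B_lin
Color 1 (117,214,83):
  R=117: 117/255≈0.4588 > 0.04045 → ((0.4588+0.055)/1.055)^2.4 ≈ 0.17789
  G=214: 214/255≈0.8392 > 0.04045 → ((0.8392+0.055)/1.055)^2.4 ≈ 0.67244
  B=83: 83/255≈0.3255 > 0.04045 → ((0.3255+0.055)/1.055)^2.4 ≈ 0.08650
  L1 = 0.2126×0.17789 + 0.7152×0.67244 + 0.0722×0.08650 ≈ 0.52500
Color 2 (60,168,140):
  R=60: 60/255≈0.2353 > 0.04045 → ((0.2353+0.055)/1.055)^2.4 ≈ 0.04519
  G=168: 168/255≈0.6588 > 0.04045 → ((0.6588+0.055)/1.055)^2.4 ≈ 0.39157
  B=140: 140/255≈0.5490 > 0.04045 → ((0.5490+0.055)/1.055)^2.4 ≈ 0.26225
  L2 = 0.2126×0.04519 + 0.7152×0.39157 + 0.0722×0.26225 ≈ 0.30859
Lighter = 0.52500, Darker = 0.30859
Ratio = (L_lighter + 0.05) / (L_darker + 0.05)
Ratio = (0.52500 + 0.05) / (0.30859 + 0.05) = 0.57500 / 0.35859 ≈ 1.6035
Ratio ≈ 1.60:1


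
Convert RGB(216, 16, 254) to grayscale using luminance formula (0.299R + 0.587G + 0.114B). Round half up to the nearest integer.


Gray = 0.299×R + 0.587×G + 0.114×B
Gray = 0.299×216 + 0.587×16 + 0.114×254
Gray = 64.584 + 9.392 + 28.956
Gray = 102.932 → round half up → 103
Gray = 103


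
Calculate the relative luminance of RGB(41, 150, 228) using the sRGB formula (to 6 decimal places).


Linearize each channel (sRGB transfer function): c = v/255; c_lin = c/12.92 if c ≤ 0.04045, else ((c+0.055)/1.055)^2.4
  R: 41/255 ≈ 0.160784 > 0.04045 → ((0.160784+0.055)/1.055)^2.4 ≈ 0.022174
  G: 150/255 ≈ 0.588235 > 0.04045 → ((0.588235+0.055)/1.055)^2.4 ≈ 0.304987
  B: 228/255 ≈ 0.894118 > 0.04045 → ((0.894118+0.055)/1.055)^2.4 ≈ 0.775822
R_lin = 0.022174, G_lin = 0.304987, B_lin = 0.775822
L = 0.2126×R + 0.7152×G + 0.0722×B
L = 0.2126×0.022174 + 0.7152×0.304987 + 0.0722×0.775822
L ≈ 0.278855


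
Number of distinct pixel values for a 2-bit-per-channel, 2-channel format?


Total bits = 2 bits/channel × 2 channels = 4 bits
Distinct pixel values = 2^4
= 16 pixel values


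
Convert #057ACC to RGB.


05 → 5 (R)
7A → 122 (G)
CC → 204 (B)
= RGB(5, 122, 204)


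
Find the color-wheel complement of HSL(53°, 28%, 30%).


Complement = opposite side of color wheel = hue + 180°
H' = (53 + 180) mod 360 = 233°
S and L unchanged.
= HSL(233°, 28%, 30%)


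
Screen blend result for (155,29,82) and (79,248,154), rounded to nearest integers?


Screen: C = 255 - (255-A)×(255-B)/255, rounded to nearest integer
R: 255 - (255-155)×(255-79)/255 = 255 - 17600/255 ≈ 255 - 69.020 = 185.980 → 186
G: 255 - (255-29)×(255-248)/255 = 255 - 1582/255 ≈ 255 - 6.204 = 248.796 → 249
B: 255 - (255-82)×(255-154)/255 = 255 - 17473/255 ≈ 255 - 68.522 = 186.478 → 186
= RGB(186, 249, 186)


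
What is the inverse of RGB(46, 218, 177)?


Invert: (255-R, 255-G, 255-B)
R: 255-46 = 209
G: 255-218 = 37
B: 255-177 = 78
= RGB(209, 37, 78)


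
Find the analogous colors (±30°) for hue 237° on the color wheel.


Base hue: 237°
Left analog: (237 - 30) mod 360 = 207°
Right analog: (237 + 30) mod 360 = 267°
Analogous hues = 207° and 267°


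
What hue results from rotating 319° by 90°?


New hue = (H + rotation) mod 360
New hue = (319 + 90) mod 360
= 409 mod 360
= 49°


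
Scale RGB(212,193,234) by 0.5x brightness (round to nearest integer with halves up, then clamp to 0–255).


Multiply each channel by 0.5, round half up, clamp to [0, 255]
R: 212×0.5 = 106
G: 193×0.5 = 96.5 → round → 97
B: 234×0.5 = 117
= RGB(106, 97, 117)


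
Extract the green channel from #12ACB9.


Color: #12ACB9
R = 12 = 18
G = AC = 172
B = B9 = 185
Green = 172


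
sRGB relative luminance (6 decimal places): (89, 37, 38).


Linearize each channel (sRGB transfer function): c = v/255; c_lin = c/12.92 if c ≤ 0.04045, else ((c+0.055)/1.055)^2.4
  R: 89/255 ≈ 0.349020 > 0.04045 → ((0.349020+0.055)/1.055)^2.4 ≈ 0.099899
  G: 37/255 ≈ 0.145098 > 0.04045 → ((0.145098+0.055)/1.055)^2.4 ≈ 0.018500
  B: 38/255 ≈ 0.149020 > 0.04045 → ((0.149020+0.055)/1.055)^2.4 ≈ 0.019382
R_lin = 0.099899, G_lin = 0.018500, B_lin = 0.019382
L = 0.2126×R + 0.7152×G + 0.0722×B
L = 0.2126×0.099899 + 0.7152×0.018500 + 0.0722×0.019382
L ≈ 0.035869


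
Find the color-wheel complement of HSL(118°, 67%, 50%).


Complement = opposite side of color wheel = hue + 180°
H' = (118 + 180) mod 360 = 298°
S and L unchanged.
= HSL(298°, 67%, 50%)


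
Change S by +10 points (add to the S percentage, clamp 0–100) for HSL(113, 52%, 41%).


Original S = 52%
Adjustment = +10 percentage points
New S = 52 + (10) = 62
Clamp to [0, 100] → 62
= HSL(113°, 62%, 41%)


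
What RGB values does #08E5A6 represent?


08 → 8 (R)
E5 → 229 (G)
A6 → 166 (B)
= RGB(8, 229, 166)


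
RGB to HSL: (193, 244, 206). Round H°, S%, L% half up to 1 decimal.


Normalize: R'=193/255≈0.7569, G'=244/255≈0.9569, B'=206/255≈0.8078
Max=244/255, Min=193/255, Δ=Max-Min=51/255
L = (Max+Min)/2 = (244+193)/510 = 437/510 = 0.85686… → L = 85.7%
L > 0.5 → S = Δ/(2-Max-Min) = 51/(510-244-193) = 51/73 = 0.69863… → S = 69.9%
(the 1/255 factors cancel in S and H, so raw channel differences can be used)
Max is G' → H = 60 × ((B-R)/Δ + 2) = 60 × ((206-193)/51 + 2)
  13/51 + 2 = 0.2549… + 2 = 2.2549…
  H = 60 × 2.2549… = 135.294…° → H = 135.3°
= HSL(135.3°, 69.9%, 85.7%)


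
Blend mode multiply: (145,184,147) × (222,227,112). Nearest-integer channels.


Multiply: C = A×B/255, rounded to nearest integer
R: 145×222/255 = 32190/255 ≈ 126.235 → 126
G: 184×227/255 = 41768/255 ≈ 163.796 → 164
B: 147×112/255 = 16464/255 ≈ 64.565 → 65
= RGB(126, 164, 65)


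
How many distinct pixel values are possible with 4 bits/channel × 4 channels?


Total bits = 4 bits/channel × 4 channels = 16 bits
Distinct pixel values = 2^16
= 65,536 pixel values


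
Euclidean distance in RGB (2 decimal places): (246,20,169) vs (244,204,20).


d = √[(R₁-R₂)² + (G₁-G₂)² + (B₁-B₂)²]
d = √[(246-244)² + (20-204)² + (169-20)²]
d = √[4 + 33856 + 22201]
d = √56061
d ≈ 236.77


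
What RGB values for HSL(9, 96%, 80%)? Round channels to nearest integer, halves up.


H=9°, S=0.96, L=0.80
C = (1-|2L-1|)×S = (1-|0.60|)×0.96 = 0.384
H' = H/60 = 9/60 ≈ 0.1500; X = C×(1-|H' mod 2 - 1|) = 0.0576
m = L - C/2 = 0.80 - 0.192 = 0.608
Sector ⌊H'⌋ = 0 → (R',G',B') = (0.384, 0.0576, 0.0)
RGB = ((R'+m)×255, (G'+m)×255, (B'+m)×255) = (252.96, 169.728, 155.04)
Round half up → RGB(253, 170, 155)


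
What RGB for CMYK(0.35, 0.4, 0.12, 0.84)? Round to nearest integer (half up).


R = 255 × (1-C) × (1-K) = 255 × 0.65 × 0.16 = 26.52 → 27
G = 255 × (1-M) × (1-K) = 255 × 0.60 × 0.16 = 24.48 → 24
B = 255 × (1-Y) × (1-K) = 255 × 0.88 × 0.16 = 35.904 → 36
= RGB(27, 24, 36)


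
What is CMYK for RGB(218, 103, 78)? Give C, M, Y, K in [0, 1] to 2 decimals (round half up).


R'=218/255≈0.8549, G'=103/255≈0.4039, B'=78/255≈0.3059
K = 1 - max(R',G',B') = 1 - 218/255 = 37/255 = 0.14509… → 0.15
(1-R'-K)/(1-K) simplifies to (max-R)/max with max = 218:
C = (218-218)/218 = 0/218 = 0 → 0.00
M = (218-103)/218 = 115/218 = 0.52752… → 0.53
Y = (218-78)/218 = 140/218 = 0.64220… → 0.64
= CMYK(0.00, 0.53, 0.64, 0.15)


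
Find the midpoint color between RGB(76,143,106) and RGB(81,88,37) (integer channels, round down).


Midpoint: each channel = ⌊(C₁+C₂)/2⌋
R: ⌊(76+81)/2⌋ = 78
G: ⌊(143+88)/2⌋ = 115
B: ⌊(106+37)/2⌋ = 71
= RGB(78, 115, 71)


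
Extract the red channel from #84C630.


Color: #84C630
R = 84 = 132
G = C6 = 198
B = 30 = 48
Red = 132


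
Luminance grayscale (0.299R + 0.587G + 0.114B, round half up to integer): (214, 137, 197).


Gray = 0.299×R + 0.587×G + 0.114×B
Gray = 0.299×214 + 0.587×137 + 0.114×197
Gray = 63.986 + 80.419 + 22.458
Gray = 166.863 → round half up → 167
Gray = 167


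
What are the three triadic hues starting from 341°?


Triadic: equally spaced at 120° intervals
H1 = 341°
H2 = (341 + 120) mod 360 = 101°
H3 = (341 + 240) mod 360 = 221°
Triadic = 341°, 101°, 221°


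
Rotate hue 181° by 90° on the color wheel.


New hue = (H + rotation) mod 360
New hue = (181 + 90) mod 360
= 271 mod 360
= 271°


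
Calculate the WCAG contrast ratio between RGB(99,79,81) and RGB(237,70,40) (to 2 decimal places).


Linearize each sRGB channel c=v/255: c/12.92 if c ≤ 0.04045 else ((c+0.055)/1.055)^2.4
L = 0.2126×R_lin + 0.7152×G_lin + 0.0722×B_lin
Color 1 (99,79,81):
  R=99: 99/255≈0.3882 > 0.04045 → ((0.3882+0.055)/1.055)^2.4 ≈ 0.12477
  G=79: 79/255≈0.3098 > 0.04045 → ((0.3098+0.055)/1.055)^2.4 ≈ 0.07819
  B=81: 81/255≈0.3176 > 0.04045 → ((0.3176+0.055)/1.055)^2.4 ≈ 0.08228
  L1 = 0.2126×0.12477 + 0.7152×0.07819 + 0.0722×0.08228 ≈ 0.08839
Color 2 (237,70,40):
  R=237: 237/255≈0.9294 > 0.04045 → ((0.9294+0.055)/1.055)^2.4 ≈ 0.84687
  G=70: 70/255≈0.2745 > 0.04045 → ((0.2745+0.055)/1.055)^2.4 ≈ 0.06125
  B=40: 40/255≈0.1569 > 0.04045 → ((0.1569+0.055)/1.055)^2.4 ≈ 0.02122
  L2 = 0.2126×0.84687 + 0.7152×0.06125 + 0.0722×0.02122 ≈ 0.22538
Lighter = 0.22538, Darker = 0.08839
Ratio = (L_lighter + 0.05) / (L_darker + 0.05)
Ratio = (0.22538 + 0.05) / (0.08839 + 0.05) = 0.27538 / 0.13839 ≈ 1.9899
Ratio ≈ 1.99:1


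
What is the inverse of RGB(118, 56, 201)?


Invert: (255-R, 255-G, 255-B)
R: 255-118 = 137
G: 255-56 = 199
B: 255-201 = 54
= RGB(137, 199, 54)


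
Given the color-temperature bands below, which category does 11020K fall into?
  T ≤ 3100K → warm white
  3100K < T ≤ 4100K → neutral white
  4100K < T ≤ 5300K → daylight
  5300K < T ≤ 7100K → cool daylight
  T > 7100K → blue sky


Temperature: 11020K
11020K > 7100K → blue sky
Classification: blue sky


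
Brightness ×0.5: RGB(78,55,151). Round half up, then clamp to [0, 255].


Multiply each channel by 0.5, round half up, clamp to [0, 255]
R: 78×0.5 = 39
G: 55×0.5 = 27.5 → round → 28
B: 151×0.5 = 75.5 → round → 76
= RGB(39, 28, 76)


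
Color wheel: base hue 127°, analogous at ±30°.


Base hue: 127°
Left analog: (127 - 30) mod 360 = 97°
Right analog: (127 + 30) mod 360 = 157°
Analogous hues = 97° and 157°


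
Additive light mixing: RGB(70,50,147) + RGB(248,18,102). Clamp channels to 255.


Additive: each channel = min(255, C₁+C₂)
R: 70+248 = 318 → 255
G: 50+18 = 68 → 68
B: 147+102 = 249 → 249
= RGB(255, 68, 249)


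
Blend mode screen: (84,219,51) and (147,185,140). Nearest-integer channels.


Screen: C = 255 - (255-A)×(255-B)/255, rounded to nearest integer
R: 255 - (255-84)×(255-147)/255 = 255 - 18468/255 ≈ 255 - 72.424 = 182.576 → 183
G: 255 - (255-219)×(255-185)/255 = 255 - 2520/255 ≈ 255 - 9.882 = 245.118 → 245
B: 255 - (255-51)×(255-140)/255 = 255 - 23460/255 ≈ 255 - 92.000 = 163.000 → 163
= RGB(183, 245, 163)


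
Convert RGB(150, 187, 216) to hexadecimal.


R = 150 → 96 (hex)
G = 187 → BB (hex)
B = 216 → D8 (hex)
Hex = #96BBD8


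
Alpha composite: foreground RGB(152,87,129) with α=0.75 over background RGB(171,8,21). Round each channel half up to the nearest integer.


C = α×F + (1-α)×B, with 1-α = 0.25
R: 0.75×152 + 0.25×171 = 114.00 + 42.75 = 156.75 → 157
G: 0.75×87 + 0.25×8 = 65.25 + 2.00 = 67.25 → 67
B: 0.75×129 + 0.25×21 = 96.75 + 5.25 = 102.00 → 102
= RGB(157, 67, 102)


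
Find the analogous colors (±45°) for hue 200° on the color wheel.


Base hue: 200°
Left analog: (200 - 45) mod 360 = 155°
Right analog: (200 + 45) mod 360 = 245°
Analogous hues = 155° and 245°


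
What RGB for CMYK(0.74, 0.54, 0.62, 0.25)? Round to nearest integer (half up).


R = 255 × (1-C) × (1-K) = 255 × 0.26 × 0.75 = 49.725 → 50
G = 255 × (1-M) × (1-K) = 255 × 0.46 × 0.75 = 87.975 → 88
B = 255 × (1-Y) × (1-K) = 255 × 0.38 × 0.75 = 72.675 → 73
= RGB(50, 88, 73)


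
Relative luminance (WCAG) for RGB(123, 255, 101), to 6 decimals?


Linearize each channel (sRGB transfer function): c = v/255; c_lin = c/12.92 if c ≤ 0.04045, else ((c+0.055)/1.055)^2.4
  R: 123/255 ≈ 0.482353 > 0.04045 → ((0.482353+0.055)/1.055)^2.4 ≈ 0.198069
  G: 255/255 ≈ 1.000000 > 0.04045 → ((1.000000+0.055)/1.055)^2.4 ≈ 1.000000
  B: 101/255 ≈ 0.396078 > 0.04045 → ((0.396078+0.055)/1.055)^2.4 ≈ 0.130136
R_lin = 0.198069, G_lin = 1.000000, B_lin = 0.130136
L = 0.2126×R + 0.7152×G + 0.0722×B
L = 0.2126×0.198069 + 0.7152×1.000000 + 0.0722×0.130136
L ≈ 0.766705


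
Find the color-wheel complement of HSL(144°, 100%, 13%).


Complement = opposite side of color wheel = hue + 180°
H' = (144 + 180) mod 360 = 324°
S and L unchanged.
= HSL(324°, 100%, 13%)


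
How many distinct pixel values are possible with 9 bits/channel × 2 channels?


Total bits = 9 bits/channel × 2 channels = 18 bits
Distinct pixel values = 2^18
= 262,144 pixel values


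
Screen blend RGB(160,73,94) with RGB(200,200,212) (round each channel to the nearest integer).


Screen: C = 255 - (255-A)×(255-B)/255, rounded to nearest integer
R: 255 - (255-160)×(255-200)/255 = 255 - 5225/255 ≈ 255 - 20.490 = 234.510 → 235
G: 255 - (255-73)×(255-200)/255 = 255 - 10010/255 ≈ 255 - 39.255 = 215.745 → 216
B: 255 - (255-94)×(255-212)/255 = 255 - 6923/255 ≈ 255 - 27.149 = 227.851 → 228
= RGB(235, 216, 228)


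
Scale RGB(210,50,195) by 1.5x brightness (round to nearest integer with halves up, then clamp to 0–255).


Multiply each channel by 1.5, round half up, clamp to [0, 255]
R: 210×1.5 = 315 → clamp → 255
G: 50×1.5 = 75
B: 195×1.5 = 292.5 → round → 293 → clamp → 255
= RGB(255, 75, 255)


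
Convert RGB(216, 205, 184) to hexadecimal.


R = 216 → D8 (hex)
G = 205 → CD (hex)
B = 184 → B8 (hex)
Hex = #D8CDB8


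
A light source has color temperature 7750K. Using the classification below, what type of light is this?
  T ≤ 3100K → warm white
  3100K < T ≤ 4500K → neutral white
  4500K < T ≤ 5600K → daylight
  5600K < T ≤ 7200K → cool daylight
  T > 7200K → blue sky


Temperature: 7750K
7750K > 7200K → blue sky
Classification: blue sky


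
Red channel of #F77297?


Color: #F77297
R = F7 = 247
G = 72 = 114
B = 97 = 151
Red = 247


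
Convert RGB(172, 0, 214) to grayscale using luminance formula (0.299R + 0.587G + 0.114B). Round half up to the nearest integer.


Gray = 0.299×R + 0.587×G + 0.114×B
Gray = 0.299×172 + 0.587×0 + 0.114×214
Gray = 51.428 + 0.000 + 24.396
Gray = 75.824 → round half up → 76
Gray = 76


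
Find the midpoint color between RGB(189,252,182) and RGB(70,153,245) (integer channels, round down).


Midpoint: each channel = ⌊(C₁+C₂)/2⌋
R: ⌊(189+70)/2⌋ = 129
G: ⌊(252+153)/2⌋ = 202
B: ⌊(182+245)/2⌋ = 213
= RGB(129, 202, 213)


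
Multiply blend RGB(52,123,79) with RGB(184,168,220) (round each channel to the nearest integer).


Multiply: C = A×B/255, rounded to nearest integer
R: 52×184/255 = 9568/255 ≈ 37.522 → 38
G: 123×168/255 = 20664/255 ≈ 81.035 → 81
B: 79×220/255 = 17380/255 ≈ 68.157 → 68
= RGB(38, 81, 68)


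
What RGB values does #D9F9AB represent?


D9 → 217 (R)
F9 → 249 (G)
AB → 171 (B)
= RGB(217, 249, 171)


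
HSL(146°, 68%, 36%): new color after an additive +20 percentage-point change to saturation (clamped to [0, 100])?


Original S = 68%
Adjustment = +20 percentage points
New S = 68 + (20) = 88
Clamp to [0, 100] → 88
= HSL(146°, 88%, 36%)


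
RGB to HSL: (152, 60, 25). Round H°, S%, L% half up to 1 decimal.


Normalize: R'=152/255≈0.5961, G'=60/255≈0.2353, B'=25/255≈0.0980
Max=152/255, Min=25/255, Δ=Max-Min=127/255
L = (Max+Min)/2 = (152+25)/510 = 177/510 = 0.34705… → L = 34.7%
L ≤ 0.5 → S = Δ/(Max+Min) = 127/(152+25) = 127/177 = 0.71751… → S = 71.8%
(the 1/255 factors cancel in S and H, so raw channel differences can be used)
Max is R' → H = 60 × (((G-B)/Δ) mod 6) = 60 × (((60-25)/127) mod 6)
  35/127 = 0.2755…
  H = 60 × 0.2755… = 16.535…° → H = 16.5°
= HSL(16.5°, 71.8%, 34.7%)


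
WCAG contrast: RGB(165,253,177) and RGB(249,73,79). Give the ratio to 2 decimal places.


Linearize each sRGB channel c=v/255: c/12.92 if c ≤ 0.04045 else ((c+0.055)/1.055)^2.4
L = 0.2126×R_lin + 0.7152×G_lin + 0.0722×B_lin
Color 1 (165,253,177):
  R=165: 165/255≈0.6471 > 0.04045 → ((0.6471+0.055)/1.055)^2.4 ≈ 0.37626
  G=253: 253/255≈0.9922 > 0.04045 → ((0.9922+0.055)/1.055)^2.4 ≈ 0.98225
  B=177: 177/255≈0.6941 > 0.04045 → ((0.6941+0.055)/1.055)^2.4 ≈ 0.43966
  L1 = 0.2126×0.37626 + 0.7152×0.98225 + 0.0722×0.43966 ≈ 0.81424
Color 2 (249,73,79):
  R=249: 249/255≈0.9765 > 0.04045 → ((0.9765+0.055)/1.055)^2.4 ≈ 0.94731
  G=73: 73/255≈0.2863 > 0.04045 → ((0.2863+0.055)/1.055)^2.4 ≈ 0.06663
  B=79: 79/255≈0.3098 > 0.04045 → ((0.3098+0.055)/1.055)^2.4 ≈ 0.07819
  L2 = 0.2126×0.94731 + 0.7152×0.06663 + 0.0722×0.07819 ≈ 0.25469
Lighter = 0.81424, Darker = 0.25469
Ratio = (L_lighter + 0.05) / (L_darker + 0.05)
Ratio = (0.81424 + 0.05) / (0.25469 + 0.05) = 0.86424 / 0.30469 ≈ 2.8364
Ratio ≈ 2.84:1


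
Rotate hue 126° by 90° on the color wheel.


New hue = (H + rotation) mod 360
New hue = (126 + 90) mod 360
= 216 mod 360
= 216°


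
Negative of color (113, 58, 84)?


Invert: (255-R, 255-G, 255-B)
R: 255-113 = 142
G: 255-58 = 197
B: 255-84 = 171
= RGB(142, 197, 171)


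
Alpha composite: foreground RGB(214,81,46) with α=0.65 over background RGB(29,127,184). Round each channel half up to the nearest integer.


C = α×F + (1-α)×B, with 1-α = 0.35
R: 0.65×214 + 0.35×29 = 139.10 + 10.15 = 149.25 → 149
G: 0.65×81 + 0.35×127 = 52.65 + 44.45 = 97.10 → 97
B: 0.65×46 + 0.35×184 = 29.90 + 64.40 = 94.30 → 94
= RGB(149, 97, 94)


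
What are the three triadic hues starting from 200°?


Triadic: equally spaced at 120° intervals
H1 = 200°
H2 = (200 + 120) mod 360 = 320°
H3 = (200 + 240) mod 360 = 80°
Triadic = 200°, 320°, 80°


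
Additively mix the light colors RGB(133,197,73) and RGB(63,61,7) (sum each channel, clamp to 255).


Additive: each channel = min(255, C₁+C₂)
R: 133+63 = 196 → 196
G: 197+61 = 258 → 255
B: 73+7 = 80 → 80
= RGB(196, 255, 80)


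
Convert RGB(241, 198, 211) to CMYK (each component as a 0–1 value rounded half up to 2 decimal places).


R'=241/255≈0.9451, G'=198/255≈0.7765, B'=211/255≈0.8275
K = 1 - max(R',G',B') = 1 - 241/255 = 14/255 = 0.05490… → 0.05
(1-R'-K)/(1-K) simplifies to (max-R)/max with max = 241:
C = (241-241)/241 = 0/241 = 0 → 0.00
M = (241-198)/241 = 43/241 = 0.17842… → 0.18
Y = (241-211)/241 = 30/241 = 0.12448… → 0.12
= CMYK(0.00, 0.18, 0.12, 0.05)


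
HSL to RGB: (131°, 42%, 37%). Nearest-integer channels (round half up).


H=131°, S=0.42, L=0.37
C = (1-|2L-1|)×S = (1-|-0.26|)×0.42 = 0.3108
H' = H/60 = 131/60 ≈ 2.1833; X = C×(1-|H' mod 2 - 1|) = 0.05698
m = L - C/2 = 0.37 - 0.1554 = 0.2146
Sector ⌊H'⌋ = 2 → (R',G',B') = (0.0, 0.3108, 0.05698)
RGB = ((R'+m)×255, (G'+m)×255, (B'+m)×255) = (54.723, 133.977, 69.2529)
Round half up → RGB(55, 134, 69)


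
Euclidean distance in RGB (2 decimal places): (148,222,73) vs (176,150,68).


d = √[(R₁-R₂)² + (G₁-G₂)² + (B₁-B₂)²]
d = √[(148-176)² + (222-150)² + (73-68)²]
d = √[784 + 5184 + 25]
d = √5993
d ≈ 77.41


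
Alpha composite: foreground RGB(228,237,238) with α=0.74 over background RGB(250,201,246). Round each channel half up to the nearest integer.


C = α×F + (1-α)×B, with 1-α = 0.26
R: 0.74×228 + 0.26×250 = 168.72 + 65.00 = 233.72 → 234
G: 0.74×237 + 0.26×201 = 175.38 + 52.26 = 227.64 → 228
B: 0.74×238 + 0.26×246 = 176.12 + 63.96 = 240.08 → 240
= RGB(234, 228, 240)


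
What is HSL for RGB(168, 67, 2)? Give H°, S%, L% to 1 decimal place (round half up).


Normalize: R'=168/255≈0.6588, G'=67/255≈0.2627, B'=2/255≈0.0078
Max=168/255, Min=2/255, Δ=Max-Min=166/255
L = (Max+Min)/2 = (168+2)/510 = 170/510 = 0.33333… → L = 33.3%
L ≤ 0.5 → S = Δ/(Max+Min) = 166/(168+2) = 166/170 = 0.97647… → S = 97.6%
(the 1/255 factors cancel in S and H, so raw channel differences can be used)
Max is R' → H = 60 × (((G-B)/Δ) mod 6) = 60 × (((67-2)/166) mod 6)
  65/166 = 0.3915…
  H = 60 × 0.3915… = 23.493…° → H = 23.5°
= HSL(23.5°, 97.6%, 33.3%)


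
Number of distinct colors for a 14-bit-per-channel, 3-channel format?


Total bits = 14 bits/channel × 3 channels = 42 bits
Distinct colors = 2^42
= 4,398,046,511,104 colors


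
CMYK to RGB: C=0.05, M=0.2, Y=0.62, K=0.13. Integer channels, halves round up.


R = 255 × (1-C) × (1-K) = 255 × 0.95 × 0.87 = 210.7575 → 211
G = 255 × (1-M) × (1-K) = 255 × 0.80 × 0.87 = 177.48 → 177
B = 255 × (1-Y) × (1-K) = 255 × 0.38 × 0.87 = 84.303 → 84
= RGB(211, 177, 84)


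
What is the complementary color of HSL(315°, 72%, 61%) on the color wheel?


Complement = opposite side of color wheel = hue + 180°
H' = (315 + 180) mod 360 = 135°
S and L unchanged.
= HSL(135°, 72%, 61%)


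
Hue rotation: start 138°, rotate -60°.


New hue = (H + rotation) mod 360
New hue = (138 -60) mod 360
= 78 mod 360
= 78°


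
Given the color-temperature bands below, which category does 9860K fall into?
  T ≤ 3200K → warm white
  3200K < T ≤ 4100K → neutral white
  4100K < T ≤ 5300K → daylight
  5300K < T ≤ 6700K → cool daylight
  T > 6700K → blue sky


Temperature: 9860K
9860K > 6700K → blue sky
Classification: blue sky


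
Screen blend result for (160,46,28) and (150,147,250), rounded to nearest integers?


Screen: C = 255 - (255-A)×(255-B)/255, rounded to nearest integer
R: 255 - (255-160)×(255-150)/255 = 255 - 9975/255 ≈ 255 - 39.118 = 215.882 → 216
G: 255 - (255-46)×(255-147)/255 = 255 - 22572/255 ≈ 255 - 88.518 = 166.482 → 166
B: 255 - (255-28)×(255-250)/255 = 255 - 1135/255 ≈ 255 - 4.451 = 250.549 → 251
= RGB(216, 166, 251)


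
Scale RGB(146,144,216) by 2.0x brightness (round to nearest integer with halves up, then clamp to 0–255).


Multiply each channel by 2.0, round half up, clamp to [0, 255]
R: 146×2.0 = 292 → clamp → 255
G: 144×2.0 = 288 → clamp → 255
B: 216×2.0 = 432 → clamp → 255
= RGB(255, 255, 255)


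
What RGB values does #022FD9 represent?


02 → 2 (R)
2F → 47 (G)
D9 → 217 (B)
= RGB(2, 47, 217)


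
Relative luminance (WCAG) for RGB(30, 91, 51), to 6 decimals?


Linearize each channel (sRGB transfer function): c = v/255; c_lin = c/12.92 if c ≤ 0.04045, else ((c+0.055)/1.055)^2.4
  R: 30/255 ≈ 0.117647 > 0.04045 → ((0.117647+0.055)/1.055)^2.4 ≈ 0.012983
  G: 91/255 ≈ 0.356863 > 0.04045 → ((0.356863+0.055)/1.055)^2.4 ≈ 0.104616
  B: 51/255 ≈ 0.200000 > 0.04045 → ((0.200000+0.055)/1.055)^2.4 ≈ 0.033105
R_lin = 0.012983, G_lin = 0.104616, B_lin = 0.033105
L = 0.2126×R + 0.7152×G + 0.0722×B
L = 0.2126×0.012983 + 0.7152×0.104616 + 0.0722×0.033105
L ≈ 0.079972


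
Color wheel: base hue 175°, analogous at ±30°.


Base hue: 175°
Left analog: (175 - 30) mod 360 = 145°
Right analog: (175 + 30) mod 360 = 205°
Analogous hues = 145° and 205°


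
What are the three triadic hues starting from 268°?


Triadic: equally spaced at 120° intervals
H1 = 268°
H2 = (268 + 120) mod 360 = 28°
H3 = (268 + 240) mod 360 = 148°
Triadic = 268°, 28°, 148°


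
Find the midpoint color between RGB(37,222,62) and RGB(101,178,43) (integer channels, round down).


Midpoint: each channel = ⌊(C₁+C₂)/2⌋
R: ⌊(37+101)/2⌋ = 69
G: ⌊(222+178)/2⌋ = 200
B: ⌊(62+43)/2⌋ = 52
= RGB(69, 200, 52)


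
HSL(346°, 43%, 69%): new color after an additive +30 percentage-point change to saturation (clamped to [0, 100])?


Original S = 43%
Adjustment = +30 percentage points
New S = 43 + (30) = 73
Clamp to [0, 100] → 73
= HSL(346°, 73%, 69%)


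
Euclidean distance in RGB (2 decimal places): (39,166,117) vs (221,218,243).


d = √[(R₁-R₂)² + (G₁-G₂)² + (B₁-B₂)²]
d = √[(39-221)² + (166-218)² + (117-243)²]
d = √[33124 + 2704 + 15876]
d = √51704
d ≈ 227.39


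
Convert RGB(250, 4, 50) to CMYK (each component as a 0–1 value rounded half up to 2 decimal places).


R'=250/255≈0.9804, G'=4/255≈0.0157, B'=50/255≈0.1961
K = 1 - max(R',G',B') = 1 - 250/255 = 5/255 = 0.01960… → 0.02
(1-R'-K)/(1-K) simplifies to (max-R)/max with max = 250:
C = (250-250)/250 = 0/250 = 0 → 0.00
M = (250-4)/250 = 246/250 = 0.984 → 0.98
Y = (250-50)/250 = 200/250 = 0.8 → 0.80
= CMYK(0.00, 0.98, 0.80, 0.02)


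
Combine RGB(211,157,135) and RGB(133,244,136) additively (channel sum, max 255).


Additive: each channel = min(255, C₁+C₂)
R: 211+133 = 344 → 255
G: 157+244 = 401 → 255
B: 135+136 = 271 → 255
= RGB(255, 255, 255)


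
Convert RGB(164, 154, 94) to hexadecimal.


R = 164 → A4 (hex)
G = 154 → 9A (hex)
B = 94 → 5E (hex)
Hex = #A49A5E


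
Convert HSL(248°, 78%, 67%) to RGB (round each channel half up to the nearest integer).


H=248°, S=0.78, L=0.67
C = (1-|2L-1|)×S = (1-|0.34|)×0.78 = 0.5148
H' = H/60 = 248/60 ≈ 4.1333; X = C×(1-|H' mod 2 - 1|) = 0.06864
m = L - C/2 = 0.67 - 0.2574 = 0.4126
Sector ⌊H'⌋ = 4 → (R',G',B') = (0.06864, 0.0, 0.5148)
RGB = ((R'+m)×255, (G'+m)×255, (B'+m)×255) = (122.7162, 105.213, 236.487)
Round half up → RGB(123, 105, 236)


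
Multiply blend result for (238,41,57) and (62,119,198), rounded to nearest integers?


Multiply: C = A×B/255, rounded to nearest integer
R: 238×62/255 = 14756/255 ≈ 57.867 → 58
G: 41×119/255 = 4879/255 ≈ 19.133 → 19
B: 57×198/255 = 11286/255 ≈ 44.259 → 44
= RGB(58, 19, 44)


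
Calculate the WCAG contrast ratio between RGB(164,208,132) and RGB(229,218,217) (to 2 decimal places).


Linearize each sRGB channel c=v/255: c/12.92 if c ≤ 0.04045 else ((c+0.055)/1.055)^2.4
L = 0.2126×R_lin + 0.7152×G_lin + 0.0722×B_lin
Color 1 (164,208,132):
  R=164: 164/255≈0.6431 > 0.04045 → ((0.6431+0.055)/1.055)^2.4 ≈ 0.37124
  G=208: 208/255≈0.8157 > 0.04045 → ((0.8157+0.055)/1.055)^2.4 ≈ 0.63076
  B=132: 132/255≈0.5176 > 0.04045 → ((0.5176+0.055)/1.055)^2.4 ≈ 0.23074
  L1 = 0.2126×0.37124 + 0.7152×0.63076 + 0.0722×0.23074 ≈ 0.54670
Color 2 (229,218,217):
  R=229: 229/255≈0.8980 > 0.04045 → ((0.8980+0.055)/1.055)^2.4 ≈ 0.78354
  G=218: 218/255≈0.8549 > 0.04045 → ((0.8549+0.055)/1.055)^2.4 ≈ 0.70110
  B=217: 217/255≈0.8510 > 0.04045 → ((0.8510+0.055)/1.055)^2.4 ≈ 0.69387
  L2 = 0.2126×0.78354 + 0.7152×0.70110 + 0.0722×0.69387 ≈ 0.71811
Lighter = 0.71811, Darker = 0.54670
Ratio = (L_lighter + 0.05) / (L_darker + 0.05)
Ratio = (0.71811 + 0.05) / (0.54670 + 0.05) = 0.76811 / 0.59670 ≈ 1.2873
Ratio ≈ 1.29:1


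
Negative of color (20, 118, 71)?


Invert: (255-R, 255-G, 255-B)
R: 255-20 = 235
G: 255-118 = 137
B: 255-71 = 184
= RGB(235, 137, 184)


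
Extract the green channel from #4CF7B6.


Color: #4CF7B6
R = 4C = 76
G = F7 = 247
B = B6 = 182
Green = 247


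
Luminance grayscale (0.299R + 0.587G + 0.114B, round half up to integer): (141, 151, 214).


Gray = 0.299×R + 0.587×G + 0.114×B
Gray = 0.299×141 + 0.587×151 + 0.114×214
Gray = 42.159 + 88.637 + 24.396
Gray = 155.192 → round half up → 155
Gray = 155


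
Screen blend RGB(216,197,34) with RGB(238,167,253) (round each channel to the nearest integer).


Screen: C = 255 - (255-A)×(255-B)/255, rounded to nearest integer
R: 255 - (255-216)×(255-238)/255 = 255 - 663/255 ≈ 255 - 2.600 = 252.400 → 252
G: 255 - (255-197)×(255-167)/255 = 255 - 5104/255 ≈ 255 - 20.016 = 234.984 → 235
B: 255 - (255-34)×(255-253)/255 = 255 - 442/255 ≈ 255 - 1.733 = 253.267 → 253
= RGB(252, 235, 253)


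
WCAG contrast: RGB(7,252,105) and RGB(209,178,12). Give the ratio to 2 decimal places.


Linearize each sRGB channel c=v/255: c/12.92 if c ≤ 0.04045 else ((c+0.055)/1.055)^2.4
L = 0.2126×R_lin + 0.7152×G_lin + 0.0722×B_lin
Color 1 (7,252,105):
  R=7: 7/255≈0.0275 ≤ 0.04045 → 0.0275/12.92 ≈ 0.00212
  G=252: 252/255≈0.9882 > 0.04045 → ((0.9882+0.055)/1.055)^2.4 ≈ 0.97345
  B=105: 105/255≈0.4118 > 0.04045 → ((0.4118+0.055)/1.055)^2.4 ≈ 0.14126
  L1 = 0.2126×0.00212 + 0.7152×0.97345 + 0.0722×0.14126 ≈ 0.70686
Color 2 (209,178,12):
  R=209: 209/255≈0.8196 > 0.04045 → ((0.8196+0.055)/1.055)^2.4 ≈ 0.63760
  G=178: 178/255≈0.6980 > 0.04045 → ((0.6980+0.055)/1.055)^2.4 ≈ 0.44520
  B=12: 12/255≈0.0471 > 0.04045 → ((0.0471+0.055)/1.055)^2.4 ≈ 0.00368
  L2 = 0.2126×0.63760 + 0.7152×0.44520 + 0.0722×0.00368 ≈ 0.45423
Lighter = 0.70686, Darker = 0.45423
Ratio = (L_lighter + 0.05) / (L_darker + 0.05)
Ratio = (0.70686 + 0.05) / (0.45423 + 0.05) = 0.75686 / 0.50423 ≈ 1.5010
Ratio ≈ 1.50:1


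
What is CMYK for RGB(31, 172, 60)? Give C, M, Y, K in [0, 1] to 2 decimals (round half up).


R'=31/255≈0.1216, G'=172/255≈0.6745, B'=60/255≈0.2353
K = 1 - max(R',G',B') = 1 - 172/255 = 83/255 = 0.32549… → 0.33
(1-R'-K)/(1-K) simplifies to (max-R)/max with max = 172:
C = (172-31)/172 = 141/172 = 0.81976… → 0.82
M = (172-172)/172 = 0/172 = 0 → 0.00
Y = (172-60)/172 = 112/172 = 0.65116… → 0.65
= CMYK(0.82, 0.00, 0.65, 0.33)


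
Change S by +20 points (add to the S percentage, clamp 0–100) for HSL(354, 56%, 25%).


Original S = 56%
Adjustment = +20 percentage points
New S = 56 + (20) = 76
Clamp to [0, 100] → 76
= HSL(354°, 76%, 25%)


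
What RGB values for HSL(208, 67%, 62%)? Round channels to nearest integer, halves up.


H=208°, S=0.67, L=0.62
C = (1-|2L-1|)×S = (1-|0.24|)×0.67 = 0.5092
H' = H/60 = 208/60 ≈ 3.4667; X = C×(1-|H' mod 2 - 1|) ≈ 0.2716
m = L - C/2 = 0.62 - 0.2546 = 0.3654
Sector ⌊H'⌋ = 3 → (R',G',B') = (0.0, ≈0.2716, 0.5092)
RGB = ((R'+m)×255, (G'+m)×255, (B'+m)×255) = (93.177, 162.4282, 223.023)
Round half up → RGB(93, 162, 223)


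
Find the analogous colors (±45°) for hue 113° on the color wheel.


Base hue: 113°
Left analog: (113 - 45) mod 360 = 68°
Right analog: (113 + 45) mod 360 = 158°
Analogous hues = 68° and 158°


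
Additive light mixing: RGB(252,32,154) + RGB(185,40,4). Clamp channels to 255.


Additive: each channel = min(255, C₁+C₂)
R: 252+185 = 437 → 255
G: 32+40 = 72 → 72
B: 154+4 = 158 → 158
= RGB(255, 72, 158)


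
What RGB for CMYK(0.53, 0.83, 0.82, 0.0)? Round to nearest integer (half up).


R = 255 × (1-C) × (1-K) = 255 × 0.47 × 1.00 = 119.85 → 120
G = 255 × (1-M) × (1-K) = 255 × 0.17 × 1.00 = 43.35 → 43
B = 255 × (1-Y) × (1-K) = 255 × 0.18 × 1.00 = 45.9 → 46
= RGB(120, 43, 46)


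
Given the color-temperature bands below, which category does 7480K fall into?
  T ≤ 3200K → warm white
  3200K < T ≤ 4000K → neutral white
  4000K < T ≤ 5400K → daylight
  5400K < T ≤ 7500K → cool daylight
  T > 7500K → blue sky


Temperature: 7480K
5400K < 7480K ≤ 7500K → cool daylight
Classification: cool daylight


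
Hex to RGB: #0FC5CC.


0F → 15 (R)
C5 → 197 (G)
CC → 204 (B)
= RGB(15, 197, 204)


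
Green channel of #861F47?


Color: #861F47
R = 86 = 134
G = 1F = 31
B = 47 = 71
Green = 31


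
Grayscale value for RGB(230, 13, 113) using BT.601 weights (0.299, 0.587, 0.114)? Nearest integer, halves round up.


Gray = 0.299×R + 0.587×G + 0.114×B
Gray = 0.299×230 + 0.587×13 + 0.114×113
Gray = 68.770 + 7.631 + 12.882
Gray = 89.283 → round half up → 89
Gray = 89


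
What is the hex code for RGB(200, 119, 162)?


R = 200 → C8 (hex)
G = 119 → 77 (hex)
B = 162 → A2 (hex)
Hex = #C877A2


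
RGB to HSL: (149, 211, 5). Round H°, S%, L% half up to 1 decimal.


Normalize: R'=149/255≈0.5843, G'=211/255≈0.8275, B'=5/255≈0.0196
Max=211/255, Min=5/255, Δ=Max-Min=206/255
L = (Max+Min)/2 = (211+5)/510 = 216/510 = 0.42352… → L = 42.4%
L ≤ 0.5 → S = Δ/(Max+Min) = 206/(211+5) = 206/216 = 0.95370… → S = 95.4%
(the 1/255 factors cancel in S and H, so raw channel differences can be used)
Max is G' → H = 60 × ((B-R)/Δ + 2) = 60 × ((5-149)/206 + 2)
  -144/206 + 2 = -0.6990… + 2 = 1.3009…
  H = 60 × 1.3009… = 78.058…° → H = 78.1°
= HSL(78.1°, 95.4%, 42.4%)


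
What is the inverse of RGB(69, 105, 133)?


Invert: (255-R, 255-G, 255-B)
R: 255-69 = 186
G: 255-105 = 150
B: 255-133 = 122
= RGB(186, 150, 122)


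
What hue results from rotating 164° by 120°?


New hue = (H + rotation) mod 360
New hue = (164 + 120) mod 360
= 284 mod 360
= 284°


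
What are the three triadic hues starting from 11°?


Triadic: equally spaced at 120° intervals
H1 = 11°
H2 = (11 + 120) mod 360 = 131°
H3 = (11 + 240) mod 360 = 251°
Triadic = 11°, 131°, 251°


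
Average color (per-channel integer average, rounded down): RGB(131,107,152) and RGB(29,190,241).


Midpoint: each channel = ⌊(C₁+C₂)/2⌋
R: ⌊(131+29)/2⌋ = 80
G: ⌊(107+190)/2⌋ = 148
B: ⌊(152+241)/2⌋ = 196
= RGB(80, 148, 196)


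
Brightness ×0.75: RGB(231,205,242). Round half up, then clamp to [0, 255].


Multiply each channel by 0.75, round half up, clamp to [0, 255]
R: 231×0.75 = 173.25 → round → 173
G: 205×0.75 = 153.75 → round → 154
B: 242×0.75 = 181.5 → round → 182
= RGB(173, 154, 182)


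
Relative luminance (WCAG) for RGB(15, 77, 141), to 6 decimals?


Linearize each channel (sRGB transfer function): c = v/255; c_lin = c/12.92 if c ≤ 0.04045, else ((c+0.055)/1.055)^2.4
  R: 15/255 ≈ 0.058824 > 0.04045 → ((0.058824+0.055)/1.055)^2.4 ≈ 0.004777
  G: 77/255 ≈ 0.301961 > 0.04045 → ((0.301961+0.055)/1.055)^2.4 ≈ 0.074214
  B: 141/255 ≈ 0.552941 > 0.04045 → ((0.552941+0.055)/1.055)^2.4 ≈ 0.266356
R_lin = 0.004777, G_lin = 0.074214, B_lin = 0.266356
L = 0.2126×R + 0.7152×G + 0.0722×B
L = 0.2126×0.004777 + 0.7152×0.074214 + 0.0722×0.266356
L ≈ 0.073324


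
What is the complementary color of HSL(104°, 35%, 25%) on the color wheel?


Complement = opposite side of color wheel = hue + 180°
H' = (104 + 180) mod 360 = 284°
S and L unchanged.
= HSL(284°, 35%, 25%)


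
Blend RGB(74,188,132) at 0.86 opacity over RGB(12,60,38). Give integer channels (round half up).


C = α×F + (1-α)×B, with 1-α = 0.14
R: 0.86×74 + 0.14×12 = 63.64 + 1.68 = 65.32 → 65
G: 0.86×188 + 0.14×60 = 161.68 + 8.40 = 170.08 → 170
B: 0.86×132 + 0.14×38 = 113.52 + 5.32 = 118.84 → 119
= RGB(65, 170, 119)


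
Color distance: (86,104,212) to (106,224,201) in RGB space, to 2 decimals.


d = √[(R₁-R₂)² + (G₁-G₂)² + (B₁-B₂)²]
d = √[(86-106)² + (104-224)² + (212-201)²]
d = √[400 + 14400 + 121]
d = √14921
d ≈ 122.15


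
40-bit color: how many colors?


Colors = 2^bits = 2^40
= 1,099,511,627,776 colors


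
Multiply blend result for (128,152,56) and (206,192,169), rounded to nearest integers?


Multiply: C = A×B/255, rounded to nearest integer
R: 128×206/255 = 26368/255 ≈ 103.404 → 103
G: 152×192/255 = 29184/255 ≈ 114.447 → 114
B: 56×169/255 = 9464/255 ≈ 37.114 → 37
= RGB(103, 114, 37)


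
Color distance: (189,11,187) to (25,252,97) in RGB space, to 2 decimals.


d = √[(R₁-R₂)² + (G₁-G₂)² + (B₁-B₂)²]
d = √[(189-25)² + (11-252)² + (187-97)²]
d = √[26896 + 58081 + 8100]
d = √93077
d ≈ 305.09


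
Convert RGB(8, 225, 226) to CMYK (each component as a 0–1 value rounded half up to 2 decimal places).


R'=8/255≈0.0314, G'=225/255≈0.8824, B'=226/255≈0.8863
K = 1 - max(R',G',B') = 1 - 226/255 = 29/255 = 0.11372… → 0.11
(1-R'-K)/(1-K) simplifies to (max-R)/max with max = 226:
C = (226-8)/226 = 218/226 = 0.96460… → 0.96
M = (226-225)/226 = 1/226 = 0.00442… → 0.00
Y = (226-226)/226 = 0/226 = 0 → 0.00
= CMYK(0.96, 0.00, 0.00, 0.11)


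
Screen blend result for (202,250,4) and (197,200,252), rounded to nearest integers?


Screen: C = 255 - (255-A)×(255-B)/255, rounded to nearest integer
R: 255 - (255-202)×(255-197)/255 = 255 - 3074/255 ≈ 255 - 12.055 = 242.945 → 243
G: 255 - (255-250)×(255-200)/255 = 255 - 275/255 ≈ 255 - 1.078 = 253.922 → 254
B: 255 - (255-4)×(255-252)/255 = 255 - 753/255 ≈ 255 - 2.953 = 252.047 → 252
= RGB(243, 254, 252)


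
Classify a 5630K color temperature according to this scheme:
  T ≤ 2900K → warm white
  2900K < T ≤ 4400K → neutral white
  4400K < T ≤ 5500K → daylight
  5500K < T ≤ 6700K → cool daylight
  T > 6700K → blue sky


Temperature: 5630K
5500K < 5630K ≤ 6700K → cool daylight
Classification: cool daylight


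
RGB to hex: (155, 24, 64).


R = 155 → 9B (hex)
G = 24 → 18 (hex)
B = 64 → 40 (hex)
Hex = #9B1840


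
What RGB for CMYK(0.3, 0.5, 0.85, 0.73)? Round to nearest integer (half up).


R = 255 × (1-C) × (1-K) = 255 × 0.70 × 0.27 = 48.195 → 48
G = 255 × (1-M) × (1-K) = 255 × 0.50 × 0.27 = 34.425 → 34
B = 255 × (1-Y) × (1-K) = 255 × 0.15 × 0.27 = 10.3275 → 10
= RGB(48, 34, 10)


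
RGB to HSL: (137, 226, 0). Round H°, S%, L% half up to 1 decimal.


Normalize: R'=137/255≈0.5373, G'=226/255≈0.8863, B'=0/255≈0.0000
Max=226/255, Min=0/255, Δ=Max-Min=226/255
L = (Max+Min)/2 = (226+0)/510 = 226/510 = 0.44313… → L = 44.3%
L ≤ 0.5 → S = Δ/(Max+Min) = 226/(226+0) = 226/226 = 1 → S = 100.0%
(the 1/255 factors cancel in S and H, so raw channel differences can be used)
Max is G' → H = 60 × ((B-R)/Δ + 2) = 60 × ((0-137)/226 + 2)
  -137/226 + 2 = -0.6061… + 2 = 1.3938…
  H = 60 × 1.3938… = 83.628…° → H = 83.6°
= HSL(83.6°, 100.0%, 44.3%)
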